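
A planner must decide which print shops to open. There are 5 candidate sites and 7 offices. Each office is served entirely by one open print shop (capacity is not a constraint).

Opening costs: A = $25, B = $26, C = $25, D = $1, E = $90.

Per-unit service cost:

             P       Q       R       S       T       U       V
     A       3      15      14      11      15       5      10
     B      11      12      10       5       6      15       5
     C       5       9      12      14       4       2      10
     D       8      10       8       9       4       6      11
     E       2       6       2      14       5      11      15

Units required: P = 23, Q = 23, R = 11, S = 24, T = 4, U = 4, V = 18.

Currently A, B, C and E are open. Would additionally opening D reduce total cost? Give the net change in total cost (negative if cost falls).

Current service cost with {A, B, C, E}: 440.
Adding D: each office re-picks its cheapest; new service cost 440, saving 0.
Extra fixed cost: 1. Net change = 1 − 0 = 1.
(Totals: 606 → 607.)

No — net change +1 (cost rises by 1).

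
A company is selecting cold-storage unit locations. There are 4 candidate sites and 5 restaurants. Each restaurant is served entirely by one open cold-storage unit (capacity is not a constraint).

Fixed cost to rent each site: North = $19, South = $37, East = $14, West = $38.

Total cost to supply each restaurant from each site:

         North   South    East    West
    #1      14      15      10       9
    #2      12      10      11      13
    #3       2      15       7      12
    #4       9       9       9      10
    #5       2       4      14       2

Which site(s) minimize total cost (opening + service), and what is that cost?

Open North only; minimum total cost 58.

For any fixed open set, each restaurant goes to its cheapest open site; total = fixed + service.
{North}: #1→North 14, #2→North 12, #3→North 2, #4→North 9, #5→North 2. Service 39; fixed 19; total 58.
{East}: service 51 + fixed 14 = 65
{North, East}: #1→East 10, #2→East 11, #3→North 2, #4→North 9, #5→North 2. Service 34; fixed 33; total 67.
{North, South, East, West}: service 32 + fixed 108 = 140
No other subset beats 58.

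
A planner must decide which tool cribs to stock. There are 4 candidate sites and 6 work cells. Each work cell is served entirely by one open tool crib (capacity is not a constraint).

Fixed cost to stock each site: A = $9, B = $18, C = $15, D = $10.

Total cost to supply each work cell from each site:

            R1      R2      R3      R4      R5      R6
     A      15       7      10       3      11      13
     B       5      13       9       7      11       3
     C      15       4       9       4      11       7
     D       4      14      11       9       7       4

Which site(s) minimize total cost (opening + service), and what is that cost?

For any fixed open set, each work cell goes to its cheapest open site; total = fixed + service.
{A, D}: R1→D 4, R2→A 7, R3→A 10, R4→A 3, R5→D 7, R6→D 4. Service 35; fixed 19; total 54.
{C, D}: R1→D 4, R2→C 4, R3→C 9, R4→C 4, R5→D 7, R6→D 4. Service 32; fixed 25; total 57.
{D}: R1→D 4, R2→D 14, R3→D 11, R4→D 9, R5→D 7, R6→D 4. Service 49; fixed 10; total 59.
{A, B, C, D}: service 30 + fixed 52 = 82
No other subset beats 54.

Open A and D; minimum total cost 54.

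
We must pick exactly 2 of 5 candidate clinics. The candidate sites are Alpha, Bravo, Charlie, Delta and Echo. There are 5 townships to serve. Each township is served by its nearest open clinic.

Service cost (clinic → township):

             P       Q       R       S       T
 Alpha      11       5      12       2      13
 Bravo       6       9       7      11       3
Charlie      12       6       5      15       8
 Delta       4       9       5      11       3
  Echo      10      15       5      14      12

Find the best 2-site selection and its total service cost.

Choose Alpha and Delta; total service cost 19.

With exactly 2 open, each township uses its cheapest among the chosen.
{Alpha, Delta}: P→Delta 4, Q→Alpha 5, R→Delta 5, S→Alpha 2, T→Delta 3. Service cost 19.
{Alpha, Bravo}: service cost 23
{Charlie, Delta}: service cost 29
Among all 10 size-2 choices, {Alpha, Delta} is lowest.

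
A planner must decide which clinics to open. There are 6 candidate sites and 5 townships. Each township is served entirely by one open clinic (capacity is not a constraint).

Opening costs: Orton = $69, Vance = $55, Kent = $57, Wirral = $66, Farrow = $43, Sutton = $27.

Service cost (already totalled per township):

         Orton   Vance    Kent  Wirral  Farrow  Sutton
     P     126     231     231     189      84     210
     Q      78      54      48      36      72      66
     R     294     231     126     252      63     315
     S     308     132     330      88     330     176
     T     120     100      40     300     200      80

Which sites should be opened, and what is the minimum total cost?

Open Kent, Wirral and Farrow; minimum total cost 477.

For any fixed open set, each township goes to its cheapest open site; total = fixed + service.
{Kent, Wirral, Farrow}: P→Farrow 84, Q→Wirral 36, R→Farrow 63, S→Wirral 88, T→Kent 40. Service 311; fixed 166; total 477.
{Wirral, Farrow, Sutton}: service 351 + fixed 136 = 487
{Kent, Wirral, Farrow, Sutton}: P→Farrow 84, Q→Wirral 36, R→Farrow 63, S→Wirral 88, T→Kent 40. Service 311; fixed 193; total 504.
{Orton, Vance, Kent, Wirral, Farrow, Sutton}: P→Farrow 84, Q→Wirral 36, R→Farrow 63, S→Wirral 88, T→Kent 40. Service 311; fixed 317; total 628.
No other subset beats 477.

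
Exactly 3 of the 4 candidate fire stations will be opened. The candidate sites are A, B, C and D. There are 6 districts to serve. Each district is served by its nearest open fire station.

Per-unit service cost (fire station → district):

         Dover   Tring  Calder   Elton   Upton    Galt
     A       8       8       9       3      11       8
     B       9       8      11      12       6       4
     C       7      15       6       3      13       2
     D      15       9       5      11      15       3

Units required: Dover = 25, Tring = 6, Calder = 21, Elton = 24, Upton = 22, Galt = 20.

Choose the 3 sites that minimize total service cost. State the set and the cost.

With exactly 3 open, each district uses its cheapest among the chosen.
{B, C, D}: Dover→C 7·25=175, Tring→B 8·6=48, Calder→D 5·21=105, Elton→C 3·24=72, Upton→B 6·22=132, Galt→C 2·20=40. Service cost 572.
{A, B, C}: service cost 593
{A, B, D}: service cost 617
Among all 4 size-3 choices, {B, C, D} is lowest.

Choose B, C and D; total service cost 572.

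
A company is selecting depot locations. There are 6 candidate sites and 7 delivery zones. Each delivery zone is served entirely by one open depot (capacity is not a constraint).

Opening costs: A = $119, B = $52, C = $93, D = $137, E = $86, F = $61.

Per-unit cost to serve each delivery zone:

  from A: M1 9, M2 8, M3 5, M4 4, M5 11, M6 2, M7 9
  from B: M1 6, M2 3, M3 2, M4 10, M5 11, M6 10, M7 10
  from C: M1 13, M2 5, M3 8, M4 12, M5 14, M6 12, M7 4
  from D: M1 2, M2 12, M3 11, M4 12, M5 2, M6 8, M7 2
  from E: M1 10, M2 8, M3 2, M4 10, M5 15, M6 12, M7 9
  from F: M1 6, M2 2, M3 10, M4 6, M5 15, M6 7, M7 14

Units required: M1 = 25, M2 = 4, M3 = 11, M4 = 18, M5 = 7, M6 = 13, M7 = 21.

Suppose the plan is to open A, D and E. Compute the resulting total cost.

Total cost: 600

Each delivery zone is assigned to its cheapest site among the open ones.
{A, D, E}: M1→D 2·25=50, M2→A 8·4=32, M3→E 2·11=22, M4→A 4·18=72, M5→D 2·7=14, M6→A 2·13=26, M7→D 2·21=42. Service 258; fixed 342; total 600.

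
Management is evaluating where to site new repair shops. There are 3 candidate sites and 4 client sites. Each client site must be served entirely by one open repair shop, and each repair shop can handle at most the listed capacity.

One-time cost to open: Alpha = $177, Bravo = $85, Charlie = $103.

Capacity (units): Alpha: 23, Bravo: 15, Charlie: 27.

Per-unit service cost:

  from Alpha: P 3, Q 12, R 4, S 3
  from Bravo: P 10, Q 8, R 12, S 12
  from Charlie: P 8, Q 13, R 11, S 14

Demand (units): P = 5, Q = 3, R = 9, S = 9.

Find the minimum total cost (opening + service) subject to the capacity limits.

Open {Alpha, Bravo}: P→Alpha 3·5=15, Q→Bravo 8·3=24, R→Alpha 4·9=36, S→Alpha 3·9=27.
Loads: Alpha carries 23/23, Bravo carries 3/15. Service 102; fixed 262; total 364.
Next best feasible plan costs 397.

Minimum total cost: 364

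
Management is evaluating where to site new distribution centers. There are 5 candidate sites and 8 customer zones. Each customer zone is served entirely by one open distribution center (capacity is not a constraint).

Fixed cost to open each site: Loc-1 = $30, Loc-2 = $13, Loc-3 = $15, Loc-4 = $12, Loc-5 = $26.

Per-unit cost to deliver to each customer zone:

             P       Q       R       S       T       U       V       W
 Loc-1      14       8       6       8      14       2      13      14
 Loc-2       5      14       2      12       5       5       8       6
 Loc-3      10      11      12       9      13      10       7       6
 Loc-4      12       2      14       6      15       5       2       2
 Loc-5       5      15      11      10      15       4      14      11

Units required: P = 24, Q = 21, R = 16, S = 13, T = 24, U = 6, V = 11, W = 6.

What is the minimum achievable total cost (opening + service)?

For any fixed open set, each customer zone goes to its cheapest open site; total = fixed + service.
{Loc-2, Loc-4}: P→Loc-2 5·24=120, Q→Loc-4 2·21=42, R→Loc-2 2·16=32, S→Loc-4 6·13=78, T→Loc-2 5·24=120, U→Loc-2 5·6=30, V→Loc-4 2·11=22, W→Loc-4 2·6=12. Service 456; fixed 25; total 481.
{Loc-1, Loc-2, Loc-4}: P→Loc-2 5·24=120, Q→Loc-4 2·21=42, R→Loc-2 2·16=32, S→Loc-4 6·13=78, T→Loc-2 5·24=120, U→Loc-1 2·6=12, V→Loc-4 2·11=22, W→Loc-4 2·6=12. Service 438; fixed 55; total 493.
{Loc-2, Loc-3, Loc-4}: P→Loc-2 5·24=120, Q→Loc-4 2·21=42, R→Loc-2 2·16=32, S→Loc-4 6·13=78, T→Loc-2 5·24=120, U→Loc-2 5·6=30, V→Loc-4 2·11=22, W→Loc-4 2·6=12. Service 456; fixed 40; total 496.
{Loc-1, Loc-2, Loc-3, Loc-4, Loc-5}: P→Loc-2 5·24=120, Q→Loc-4 2·21=42, R→Loc-2 2·16=32, S→Loc-4 6·13=78, T→Loc-2 5·24=120, U→Loc-1 2·6=12, V→Loc-4 2·11=22, W→Loc-4 2·6=12. Service 438; fixed 96; total 534.
No other subset beats 481.

Minimum total cost: 481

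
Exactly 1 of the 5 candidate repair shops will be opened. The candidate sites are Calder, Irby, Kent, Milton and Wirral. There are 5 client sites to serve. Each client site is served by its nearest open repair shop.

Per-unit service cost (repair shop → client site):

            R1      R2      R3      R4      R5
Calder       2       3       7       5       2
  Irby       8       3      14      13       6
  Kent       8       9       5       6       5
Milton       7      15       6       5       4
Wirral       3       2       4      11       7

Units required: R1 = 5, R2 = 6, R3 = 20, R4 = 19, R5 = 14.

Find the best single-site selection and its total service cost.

Choose Calder only; total service cost 291.

With exactly 1 open, each client site uses its cheapest among the chosen.
{Calder}: R1→Calder 2·5=10, R2→Calder 3·6=18, R3→Calder 7·20=140, R4→Calder 5·19=95, R5→Calder 2·14=28. Service cost 291.
{Kent}: service cost 378
{Milton}: service cost 396
Among all 5 size-1 choices, {Calder} is lowest.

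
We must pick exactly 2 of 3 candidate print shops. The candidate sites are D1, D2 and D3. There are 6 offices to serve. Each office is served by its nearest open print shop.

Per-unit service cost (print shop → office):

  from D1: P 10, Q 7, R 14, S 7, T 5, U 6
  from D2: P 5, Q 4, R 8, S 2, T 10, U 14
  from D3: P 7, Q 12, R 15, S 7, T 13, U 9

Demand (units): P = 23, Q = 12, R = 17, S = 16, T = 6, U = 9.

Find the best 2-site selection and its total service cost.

With exactly 2 open, each office uses its cheapest among the chosen.
{D1, D2}: P→D2 5·23=115, Q→D2 4·12=48, R→D2 8·17=136, S→D2 2·16=32, T→D1 5·6=30, U→D1 6·9=54. Service cost 415.
{D2, D3}: service cost 472
{D1, D3}: service cost 679
Among all 3 size-2 choices, {D1, D2} is lowest.

Choose D1 and D2; total service cost 415.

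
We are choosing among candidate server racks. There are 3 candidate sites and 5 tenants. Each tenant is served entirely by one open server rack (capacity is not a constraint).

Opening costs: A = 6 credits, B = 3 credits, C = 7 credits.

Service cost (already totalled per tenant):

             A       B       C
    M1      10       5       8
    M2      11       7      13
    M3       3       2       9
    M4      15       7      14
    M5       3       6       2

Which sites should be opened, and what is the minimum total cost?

For any fixed open set, each tenant goes to its cheapest open site; total = fixed + service.
{B}: M1→B 5, M2→B 7, M3→B 2, M4→B 7, M5→B 6. Service 27; fixed 3; total 30.
{A, B}: service 24 + fixed 9 = 33
{B, C}: service 23 + fixed 10 = 33
{A, B, C}: M1→B 5, M2→B 7, M3→B 2, M4→B 7, M5→C 2. Service 23; fixed 16; total 39.
(All 7 nonempty subsets were checked; B only is lowest.)

Open B only; minimum total cost 30.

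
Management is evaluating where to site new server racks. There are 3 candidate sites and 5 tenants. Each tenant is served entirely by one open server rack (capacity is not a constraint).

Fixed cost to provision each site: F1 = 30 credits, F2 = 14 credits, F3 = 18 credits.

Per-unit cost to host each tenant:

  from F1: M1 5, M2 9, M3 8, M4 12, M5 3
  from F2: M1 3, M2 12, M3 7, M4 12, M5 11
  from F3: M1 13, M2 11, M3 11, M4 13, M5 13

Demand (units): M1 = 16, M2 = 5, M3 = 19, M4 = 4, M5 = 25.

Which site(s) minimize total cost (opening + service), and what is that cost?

Open F1 and F2; minimum total cost 393.

For any fixed open set, each tenant goes to its cheapest open site; total = fixed + service.
{F1, F2}: M1→F2 3·16=48, M2→F1 9·5=45, M3→F2 7·19=133, M4→F1 12·4=48, M5→F1 3·25=75. Service 349; fixed 44; total 393.
{F1, F2, F3}: service 349 + fixed 62 = 411
{F1}: service 400 + fixed 30 = 430
{F2}: service 564 + fixed 14 = 578
No other subset beats 393.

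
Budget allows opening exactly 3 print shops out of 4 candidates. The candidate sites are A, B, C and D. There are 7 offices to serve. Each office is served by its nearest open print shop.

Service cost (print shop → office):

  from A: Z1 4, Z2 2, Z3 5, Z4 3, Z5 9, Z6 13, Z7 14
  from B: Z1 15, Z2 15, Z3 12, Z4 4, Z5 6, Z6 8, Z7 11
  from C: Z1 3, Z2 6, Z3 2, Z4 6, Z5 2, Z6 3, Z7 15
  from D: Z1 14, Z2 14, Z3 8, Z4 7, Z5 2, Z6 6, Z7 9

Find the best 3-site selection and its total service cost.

Choose A, C and D; total service cost 24.

With exactly 3 open, each office uses its cheapest among the chosen.
{A, C, D}: Z1→C 3, Z2→A 2, Z3→C 2, Z4→A 3, Z5→C 2, Z6→C 3, Z7→D 9. Service cost 24.
{A, B, C}: service cost 26
{B, C, D}: service cost 29
Among all 4 size-3 choices, {A, C, D} is lowest.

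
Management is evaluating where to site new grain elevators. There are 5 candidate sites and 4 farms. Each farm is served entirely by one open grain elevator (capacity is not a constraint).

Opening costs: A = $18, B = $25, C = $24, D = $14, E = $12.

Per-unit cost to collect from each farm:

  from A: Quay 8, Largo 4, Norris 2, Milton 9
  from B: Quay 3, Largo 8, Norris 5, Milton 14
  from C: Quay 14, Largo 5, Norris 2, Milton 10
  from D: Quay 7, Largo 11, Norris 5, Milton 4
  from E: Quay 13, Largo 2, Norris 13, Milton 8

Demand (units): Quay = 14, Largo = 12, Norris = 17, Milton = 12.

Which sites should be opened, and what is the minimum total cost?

Open A, B, D and E; minimum total cost 217.

For any fixed open set, each farm goes to its cheapest open site; total = fixed + service.
{A, B, D, E}: Quay→B 3·14=42, Largo→E 2·12=24, Norris→A 2·17=34, Milton→D 4·12=48. Service 148; fixed 69; total 217.
{B, C, D, E}: service 148 + fixed 75 = 223
{A, B, D}: Quay→B 3·14=42, Largo→A 4·12=48, Norris→A 2·17=34, Milton→D 4·12=48. Service 172; fixed 57; total 229.
{A, B, C, D, E}: service 148 + fixed 93 = 241
No other subset beats 217.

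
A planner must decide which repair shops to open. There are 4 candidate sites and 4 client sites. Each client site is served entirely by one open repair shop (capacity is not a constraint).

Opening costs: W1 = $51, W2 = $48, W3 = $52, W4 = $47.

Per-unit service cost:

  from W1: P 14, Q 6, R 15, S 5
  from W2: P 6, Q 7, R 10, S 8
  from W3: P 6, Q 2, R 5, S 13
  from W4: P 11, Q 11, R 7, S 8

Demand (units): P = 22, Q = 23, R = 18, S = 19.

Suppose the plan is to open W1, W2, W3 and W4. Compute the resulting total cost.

Total cost: 561

Each client site is assigned to its cheapest site among the open ones.
{W1, W2, W3, W4}: P→W2 6·22=132, Q→W3 2·23=46, R→W3 5·18=90, S→W1 5·19=95. Service 363; fixed 198; total 561.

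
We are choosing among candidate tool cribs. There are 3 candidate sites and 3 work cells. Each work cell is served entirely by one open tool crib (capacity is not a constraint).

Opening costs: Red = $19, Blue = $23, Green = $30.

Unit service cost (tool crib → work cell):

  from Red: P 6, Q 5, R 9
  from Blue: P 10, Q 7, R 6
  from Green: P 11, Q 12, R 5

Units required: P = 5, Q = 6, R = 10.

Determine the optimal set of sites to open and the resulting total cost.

Open Red and Green; minimum total cost 159.

For any fixed open set, each work cell goes to its cheapest open site; total = fixed + service.
{Red, Green}: P→Red 6·5=30, Q→Red 5·6=30, R→Green 5·10=50. Service 110; fixed 49; total 159.
{Red, Blue}: P→Red 6·5=30, Q→Red 5·6=30, R→Blue 6·10=60. Service 120; fixed 42; total 162.
{Red}: P→Red 6·5=30, Q→Red 5·6=30, R→Red 9·10=90. Service 150; fixed 19; total 169.
{Red, Blue, Green}: service 110 + fixed 72 = 182
No other subset beats 159.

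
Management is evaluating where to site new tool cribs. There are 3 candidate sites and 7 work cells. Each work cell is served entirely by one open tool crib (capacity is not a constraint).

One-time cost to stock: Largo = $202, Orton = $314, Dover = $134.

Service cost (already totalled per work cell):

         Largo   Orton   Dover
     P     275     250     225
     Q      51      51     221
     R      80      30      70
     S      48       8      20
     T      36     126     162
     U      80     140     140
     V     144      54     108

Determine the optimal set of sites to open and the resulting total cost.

For any fixed open set, each work cell goes to its cheapest open site; total = fixed + service.
{Largo}: P→Largo 275, Q→Largo 51, R→Largo 80, S→Largo 48, T→Largo 36, U→Largo 80, V→Largo 144. Service 714; fixed 202; total 916.
{Largo, Dover}: P→Dover 225, Q→Largo 51, R→Dover 70, S→Dover 20, T→Largo 36, U→Largo 80, V→Dover 108. Service 590; fixed 336; total 926.
{Orton}: service 659 + fixed 314 = 973
{Largo, Orton, Dover}: service 484 + fixed 650 = 1134
(All 7 nonempty subsets were checked; Largo only is lowest.)

Open Largo only; minimum total cost 916.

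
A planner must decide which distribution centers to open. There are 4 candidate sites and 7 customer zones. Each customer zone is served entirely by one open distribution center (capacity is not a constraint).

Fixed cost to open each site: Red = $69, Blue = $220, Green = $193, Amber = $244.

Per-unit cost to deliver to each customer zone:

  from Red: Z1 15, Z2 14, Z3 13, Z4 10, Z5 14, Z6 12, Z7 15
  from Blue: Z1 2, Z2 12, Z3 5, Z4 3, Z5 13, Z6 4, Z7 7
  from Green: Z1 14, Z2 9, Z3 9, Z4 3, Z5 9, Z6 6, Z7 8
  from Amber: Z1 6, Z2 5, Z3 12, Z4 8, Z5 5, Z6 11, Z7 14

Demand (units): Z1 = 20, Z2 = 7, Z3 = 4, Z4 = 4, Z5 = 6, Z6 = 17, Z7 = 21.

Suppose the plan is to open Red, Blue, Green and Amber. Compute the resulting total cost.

Total cost: 1078

Each customer zone is assigned to its cheapest site among the open ones.
{Red, Blue, Green, Amber}: Z1→Blue 2·20=40, Z2→Amber 5·7=35, Z3→Blue 5·4=20, Z4→Blue 3·4=12, Z5→Amber 5·6=30, Z6→Blue 4·17=68, Z7→Blue 7·21=147. Service 352; fixed 726; total 1078.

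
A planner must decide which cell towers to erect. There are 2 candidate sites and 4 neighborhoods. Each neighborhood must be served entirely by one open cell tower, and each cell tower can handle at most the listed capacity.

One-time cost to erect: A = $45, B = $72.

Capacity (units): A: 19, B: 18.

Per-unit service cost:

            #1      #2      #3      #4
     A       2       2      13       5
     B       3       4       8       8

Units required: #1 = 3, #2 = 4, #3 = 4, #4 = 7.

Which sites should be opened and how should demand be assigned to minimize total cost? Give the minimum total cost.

Open {A}: #1→A 2·3=6, #2→A 2·4=8, #3→A 13·4=52, #4→A 5·7=35.
Loads: A carries 18/19. Service 101; fixed 45; total 146.
Next best feasible plan costs 185.

Minimum total cost: 146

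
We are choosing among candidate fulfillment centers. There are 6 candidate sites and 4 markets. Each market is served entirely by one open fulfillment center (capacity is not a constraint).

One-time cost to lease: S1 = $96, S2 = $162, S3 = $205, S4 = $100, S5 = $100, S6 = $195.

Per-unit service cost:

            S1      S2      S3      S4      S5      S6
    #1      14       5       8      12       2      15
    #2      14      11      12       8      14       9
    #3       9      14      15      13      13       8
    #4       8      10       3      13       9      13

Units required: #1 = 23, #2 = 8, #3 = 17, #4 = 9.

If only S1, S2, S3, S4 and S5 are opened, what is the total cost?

Each market is assigned to its cheapest site among the open ones.
{S1, S2, S3, S4, S5}: #1→S5 2·23=46, #2→S4 8·8=64, #3→S1 9·17=153, #4→S3 3·9=27. Service 290; fixed 663; total 953.

Total cost: 953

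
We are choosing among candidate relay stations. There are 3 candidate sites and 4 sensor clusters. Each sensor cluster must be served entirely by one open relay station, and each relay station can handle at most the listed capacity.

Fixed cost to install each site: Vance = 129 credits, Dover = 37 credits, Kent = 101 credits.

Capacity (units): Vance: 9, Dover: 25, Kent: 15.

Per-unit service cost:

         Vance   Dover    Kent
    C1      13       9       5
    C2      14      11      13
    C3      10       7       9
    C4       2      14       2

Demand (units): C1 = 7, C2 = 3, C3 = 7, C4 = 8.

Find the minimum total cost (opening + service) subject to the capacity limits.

Open {Dover, Kent}: C1→Kent 5·7=35, C2→Dover 11·3=33, C3→Dover 7·7=49, C4→Kent 2·8=16.
Loads: Dover carries 10/25, Kent carries 15/15. Service 133; fixed 138; total 271.
Next best feasible plan costs 294.

Minimum total cost: 271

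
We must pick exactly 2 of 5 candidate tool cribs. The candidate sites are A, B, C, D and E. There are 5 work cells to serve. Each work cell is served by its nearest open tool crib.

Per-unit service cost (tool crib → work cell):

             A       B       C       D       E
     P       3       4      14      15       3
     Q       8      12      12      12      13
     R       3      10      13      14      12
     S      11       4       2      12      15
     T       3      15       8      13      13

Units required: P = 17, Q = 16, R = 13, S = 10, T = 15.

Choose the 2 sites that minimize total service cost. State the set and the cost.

With exactly 2 open, each work cell uses its cheapest among the chosen.
{A, C}: P→A 3·17=51, Q→A 8·16=128, R→A 3·13=39, S→C 2·10=20, T→A 3·15=45. Service cost 283.
{A, B}: service cost 303
{A, D}: service cost 373
Among all 10 size-2 choices, {A, C} is lowest.

Choose A and C; total service cost 283.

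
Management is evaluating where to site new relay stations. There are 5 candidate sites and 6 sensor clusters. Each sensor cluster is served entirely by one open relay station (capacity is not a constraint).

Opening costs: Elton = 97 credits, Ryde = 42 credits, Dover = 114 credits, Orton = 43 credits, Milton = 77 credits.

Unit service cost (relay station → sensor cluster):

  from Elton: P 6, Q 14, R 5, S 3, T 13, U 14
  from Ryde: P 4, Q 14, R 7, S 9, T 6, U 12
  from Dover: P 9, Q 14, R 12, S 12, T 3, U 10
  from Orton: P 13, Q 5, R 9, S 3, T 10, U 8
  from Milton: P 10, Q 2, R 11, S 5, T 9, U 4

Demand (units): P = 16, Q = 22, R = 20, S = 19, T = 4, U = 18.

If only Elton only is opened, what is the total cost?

Each sensor cluster is assigned to its cheapest site among the open ones.
{Elton}: P→Elton 6·16=96, Q→Elton 14·22=308, R→Elton 5·20=100, S→Elton 3·19=57, T→Elton 13·4=52, U→Elton 14·18=252. Service 865; fixed 97; total 962.

Total cost: 962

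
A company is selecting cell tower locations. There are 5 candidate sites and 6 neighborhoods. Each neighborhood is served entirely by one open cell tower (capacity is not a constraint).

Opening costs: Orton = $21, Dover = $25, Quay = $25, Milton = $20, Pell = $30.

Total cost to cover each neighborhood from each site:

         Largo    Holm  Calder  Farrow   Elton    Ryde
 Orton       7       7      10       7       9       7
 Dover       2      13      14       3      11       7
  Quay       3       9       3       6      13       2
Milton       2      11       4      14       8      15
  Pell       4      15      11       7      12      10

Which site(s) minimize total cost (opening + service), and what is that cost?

For any fixed open set, each neighborhood goes to its cheapest open site; total = fixed + service.
{Quay}: Largo→Quay 3, Holm→Quay 9, Calder→Quay 3, Farrow→Quay 6, Elton→Quay 13, Ryde→Quay 2. Service 36; fixed 25; total 61.
{Orton}: service 47 + fixed 21 = 68
{Milton}: service 54 + fixed 20 = 74
{Orton, Dover, Quay, Milton, Pell}: Largo→Dover 2, Holm→Orton 7, Calder→Quay 3, Farrow→Dover 3, Elton→Milton 8, Ryde→Quay 2. Service 25; fixed 121; total 146.
No other subset beats 61.

Open Quay only; minimum total cost 61.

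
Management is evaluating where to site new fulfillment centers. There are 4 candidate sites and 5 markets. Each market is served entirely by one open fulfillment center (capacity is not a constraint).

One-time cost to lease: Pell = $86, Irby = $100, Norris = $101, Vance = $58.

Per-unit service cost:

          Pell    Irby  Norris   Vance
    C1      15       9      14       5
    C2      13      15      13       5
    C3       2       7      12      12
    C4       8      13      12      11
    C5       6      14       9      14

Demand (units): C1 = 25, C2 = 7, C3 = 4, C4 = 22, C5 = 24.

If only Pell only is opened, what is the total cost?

Total cost: 880

Each market is assigned to its cheapest site among the open ones.
{Pell}: C1→Pell 15·25=375, C2→Pell 13·7=91, C3→Pell 2·4=8, C4→Pell 8·22=176, C5→Pell 6·24=144. Service 794; fixed 86; total 880.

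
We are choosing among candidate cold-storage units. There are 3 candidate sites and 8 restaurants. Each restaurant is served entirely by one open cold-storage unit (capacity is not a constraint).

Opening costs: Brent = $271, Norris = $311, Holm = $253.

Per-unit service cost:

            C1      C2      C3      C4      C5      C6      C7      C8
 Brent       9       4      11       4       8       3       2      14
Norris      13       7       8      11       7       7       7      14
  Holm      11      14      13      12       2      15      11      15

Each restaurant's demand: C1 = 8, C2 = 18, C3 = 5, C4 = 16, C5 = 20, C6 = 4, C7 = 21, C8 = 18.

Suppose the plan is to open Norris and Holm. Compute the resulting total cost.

Total cost: 1461

Each restaurant is assigned to its cheapest site among the open ones.
{Norris, Holm}: C1→Holm 11·8=88, C2→Norris 7·18=126, C3→Norris 8·5=40, C4→Norris 11·16=176, C5→Holm 2·20=40, C6→Norris 7·4=28, C7→Norris 7·21=147, C8→Norris 14·18=252. Service 897; fixed 564; total 1461.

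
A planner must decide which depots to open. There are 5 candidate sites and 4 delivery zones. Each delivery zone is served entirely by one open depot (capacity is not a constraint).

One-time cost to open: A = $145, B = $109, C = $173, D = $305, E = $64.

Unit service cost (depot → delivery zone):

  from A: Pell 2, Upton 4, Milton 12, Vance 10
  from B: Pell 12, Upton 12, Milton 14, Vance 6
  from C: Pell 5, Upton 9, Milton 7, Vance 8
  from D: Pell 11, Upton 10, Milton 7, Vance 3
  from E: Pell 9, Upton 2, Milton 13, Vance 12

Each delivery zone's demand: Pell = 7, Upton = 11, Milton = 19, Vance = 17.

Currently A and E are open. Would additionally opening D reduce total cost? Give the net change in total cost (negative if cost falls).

No — net change +91 (cost rises by 91).

Current service cost with {A, E}: 434.
Adding D: each delivery zone re-picks its cheapest; new service cost 220, saving 214.
Extra fixed cost: 305. Net change = 305 − 214 = 91.
(Totals: 643 → 734.)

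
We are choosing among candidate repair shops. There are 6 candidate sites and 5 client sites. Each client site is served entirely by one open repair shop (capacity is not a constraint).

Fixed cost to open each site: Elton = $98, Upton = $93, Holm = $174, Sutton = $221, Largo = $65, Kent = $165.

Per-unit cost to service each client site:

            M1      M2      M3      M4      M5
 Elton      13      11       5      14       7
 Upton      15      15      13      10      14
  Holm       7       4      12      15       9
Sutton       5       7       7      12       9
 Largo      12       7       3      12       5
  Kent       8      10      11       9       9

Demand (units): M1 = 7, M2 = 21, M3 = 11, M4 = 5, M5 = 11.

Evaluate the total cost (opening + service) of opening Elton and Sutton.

Total cost: 693

Each client site is assigned to its cheapest site among the open ones.
{Elton, Sutton}: M1→Sutton 5·7=35, M2→Sutton 7·21=147, M3→Elton 5·11=55, M4→Sutton 12·5=60, M5→Elton 7·11=77. Service 374; fixed 319; total 693.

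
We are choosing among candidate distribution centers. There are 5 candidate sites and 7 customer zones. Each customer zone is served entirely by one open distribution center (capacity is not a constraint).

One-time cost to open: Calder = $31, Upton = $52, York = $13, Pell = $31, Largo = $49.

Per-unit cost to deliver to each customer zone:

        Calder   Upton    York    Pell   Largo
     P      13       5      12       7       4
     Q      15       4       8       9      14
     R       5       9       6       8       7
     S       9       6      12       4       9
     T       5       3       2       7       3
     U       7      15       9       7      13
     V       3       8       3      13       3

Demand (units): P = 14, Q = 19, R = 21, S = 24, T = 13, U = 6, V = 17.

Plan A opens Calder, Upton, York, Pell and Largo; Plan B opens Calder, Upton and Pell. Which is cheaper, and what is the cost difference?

Plan B is cheaper by 35.

Plan A: {Calder, Upton, York, Pell, Largo}: P→Largo 4·14=56, Q→Upton 4·19=76, R→Calder 5·21=105, S→Pell 4·24=96, T→York 2·13=26, U→Calder 7·6=42, V→Calder 3·17=51. Service 452; fixed 176; total 628.
Plan B: {Calder, Upton, Pell}: P→Upton 5·14=70, Q→Upton 4·19=76, R→Calder 5·21=105, S→Pell 4·24=96, T→Upton 3·13=39, U→Calder 7·6=42, V→Calder 3·17=51. Service 479; fixed 114; total 593.
Difference: |628 − 593| = 35.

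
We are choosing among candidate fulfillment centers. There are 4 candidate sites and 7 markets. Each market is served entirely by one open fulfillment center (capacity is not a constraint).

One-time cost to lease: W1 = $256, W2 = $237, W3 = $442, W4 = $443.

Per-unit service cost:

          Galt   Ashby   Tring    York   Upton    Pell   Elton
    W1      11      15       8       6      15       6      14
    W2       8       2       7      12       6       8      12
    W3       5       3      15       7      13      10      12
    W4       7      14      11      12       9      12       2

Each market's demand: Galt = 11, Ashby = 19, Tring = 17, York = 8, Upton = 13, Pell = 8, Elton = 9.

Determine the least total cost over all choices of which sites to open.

For any fixed open set, each market goes to its cheapest open site; total = fixed + service.
{W2}: Galt→W2 8·11=88, Ashby→W2 2·19=38, Tring→W2 7·17=119, York→W2 12·8=96, Upton→W2 6·13=78, Pell→W2 8·8=64, Elton→W2 12·9=108. Service 591; fixed 237; total 828.
{W1, W2}: service 527 + fixed 493 = 1020
{W2, W4}: service 490 + fixed 680 = 1170
{W1, W2, W3, W4}: service 404 + fixed 1378 = 1782
(All 15 nonempty subsets were checked; W2 only is lowest.)

Minimum total cost: 828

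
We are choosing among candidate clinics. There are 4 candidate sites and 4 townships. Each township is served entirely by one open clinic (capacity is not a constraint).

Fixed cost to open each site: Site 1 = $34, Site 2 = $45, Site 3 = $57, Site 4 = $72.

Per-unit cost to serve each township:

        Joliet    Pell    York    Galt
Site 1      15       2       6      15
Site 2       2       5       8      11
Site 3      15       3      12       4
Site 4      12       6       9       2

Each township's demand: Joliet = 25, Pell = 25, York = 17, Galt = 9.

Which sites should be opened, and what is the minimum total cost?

Open Site 1, Site 2 and Site 4; minimum total cost 371.

For any fixed open set, each township goes to its cheapest open site; total = fixed + service.
{Site 1, Site 2, Site 4}: Joliet→Site 2 2·25=50, Pell→Site 1 2·25=50, York→Site 1 6·17=102, Galt→Site 4 2·9=18. Service 220; fixed 151; total 371.
{Site 1, Site 2, Site 3}: service 238 + fixed 136 = 374
{Site 1, Site 2}: service 301 + fixed 79 = 380
{Site 1, Site 2, Site 3, Site 4}: Joliet→Site 2 2·25=50, Pell→Site 1 2·25=50, York→Site 1 6·17=102, Galt→Site 4 2·9=18. Service 220; fixed 208; total 428.
(All 15 nonempty subsets were checked; Site 1, Site 2 and Site 4 is lowest.)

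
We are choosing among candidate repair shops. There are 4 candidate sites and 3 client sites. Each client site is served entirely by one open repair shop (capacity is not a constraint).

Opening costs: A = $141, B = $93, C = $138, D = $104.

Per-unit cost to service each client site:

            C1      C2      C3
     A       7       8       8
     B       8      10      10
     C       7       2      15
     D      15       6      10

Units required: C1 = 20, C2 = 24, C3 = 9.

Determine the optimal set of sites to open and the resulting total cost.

Open C only; minimum total cost 461.

For any fixed open set, each client site goes to its cheapest open site; total = fixed + service.
{C}: C1→C 7·20=140, C2→C 2·24=48, C3→C 15·9=135. Service 323; fixed 138; total 461.
{B, C}: C1→C 7·20=140, C2→C 2·24=48, C3→B 10·9=90. Service 278; fixed 231; total 509.
{C, D}: service 278 + fixed 242 = 520
{A, B, C, D}: C1→A 7·20=140, C2→C 2·24=48, C3→A 8·9=72. Service 260; fixed 476; total 736.
(All 15 nonempty subsets were checked; C only is lowest.)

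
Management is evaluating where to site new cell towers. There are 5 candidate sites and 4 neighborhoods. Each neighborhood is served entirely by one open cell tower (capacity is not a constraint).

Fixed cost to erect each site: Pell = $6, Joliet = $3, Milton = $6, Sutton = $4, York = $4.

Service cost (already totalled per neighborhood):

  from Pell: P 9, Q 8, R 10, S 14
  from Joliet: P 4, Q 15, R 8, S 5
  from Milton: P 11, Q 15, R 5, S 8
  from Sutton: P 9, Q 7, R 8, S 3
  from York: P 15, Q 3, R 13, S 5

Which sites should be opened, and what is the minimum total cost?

For any fixed open set, each neighborhood goes to its cheapest open site; total = fixed + service.
{Joliet, York}: P→Joliet 4, Q→York 3, R→Joliet 8, S→Joliet 5. Service 20; fixed 7; total 27.
{Joliet, Sutton}: service 22 + fixed 7 = 29
{Joliet, Sutton, York}: P→Joliet 4, Q→York 3, R→Joliet 8, S→Sutton 3. Service 18; fixed 11; total 29.
{Pell, Joliet, Milton, Sutton, York}: service 15 + fixed 23 = 38
No other subset beats 27.

Open Joliet and York; minimum total cost 27.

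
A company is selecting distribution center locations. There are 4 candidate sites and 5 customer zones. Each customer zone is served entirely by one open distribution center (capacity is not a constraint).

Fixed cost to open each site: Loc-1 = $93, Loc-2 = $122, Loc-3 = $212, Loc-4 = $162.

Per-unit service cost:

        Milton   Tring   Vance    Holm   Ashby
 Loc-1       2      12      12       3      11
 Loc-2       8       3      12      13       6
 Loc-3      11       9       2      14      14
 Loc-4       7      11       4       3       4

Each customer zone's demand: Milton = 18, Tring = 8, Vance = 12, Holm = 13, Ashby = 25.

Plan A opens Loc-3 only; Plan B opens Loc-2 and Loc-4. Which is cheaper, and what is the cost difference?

Plan A: {Loc-3}: Milton→Loc-3 11·18=198, Tring→Loc-3 9·8=72, Vance→Loc-3 2·12=24, Holm→Loc-3 14·13=182, Ashby→Loc-3 14·25=350. Service 826; fixed 212; total 1038.
Plan B: {Loc-2, Loc-4}: Milton→Loc-4 7·18=126, Tring→Loc-2 3·8=24, Vance→Loc-4 4·12=48, Holm→Loc-4 3·13=39, Ashby→Loc-4 4·25=100. Service 337; fixed 284; total 621.
Difference: |1038 − 621| = 417.

Plan B is cheaper by 417.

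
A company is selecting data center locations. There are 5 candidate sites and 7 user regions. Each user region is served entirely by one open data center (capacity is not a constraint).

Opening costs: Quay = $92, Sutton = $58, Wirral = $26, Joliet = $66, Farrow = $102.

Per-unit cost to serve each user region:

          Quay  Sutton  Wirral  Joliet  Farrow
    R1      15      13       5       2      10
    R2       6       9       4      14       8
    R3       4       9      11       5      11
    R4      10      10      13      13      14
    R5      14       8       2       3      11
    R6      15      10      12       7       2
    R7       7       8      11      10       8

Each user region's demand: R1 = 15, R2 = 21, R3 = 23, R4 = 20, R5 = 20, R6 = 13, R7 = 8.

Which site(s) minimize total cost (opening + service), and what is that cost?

For any fixed open set, each user region goes to its cheapest open site; total = fixed + service.
{Sutton, Wirral, Joliet}: R1→Joliet 2·15=30, R2→Wirral 4·21=84, R3→Joliet 5·23=115, R4→Sutton 10·20=200, R5→Wirral 2·20=40, R6→Joliet 7·13=91, R7→Sutton 8·8=64. Service 624; fixed 150; total 774.
{Quay, Wirral, Joliet}: service 593 + fixed 184 = 777
{Wirral, Joliet}: service 700 + fixed 92 = 792
{Quay, Sutton, Wirral, Joliet, Farrow}: service 528 + fixed 344 = 872
No other subset beats 774.

Open Sutton, Wirral and Joliet; minimum total cost 774.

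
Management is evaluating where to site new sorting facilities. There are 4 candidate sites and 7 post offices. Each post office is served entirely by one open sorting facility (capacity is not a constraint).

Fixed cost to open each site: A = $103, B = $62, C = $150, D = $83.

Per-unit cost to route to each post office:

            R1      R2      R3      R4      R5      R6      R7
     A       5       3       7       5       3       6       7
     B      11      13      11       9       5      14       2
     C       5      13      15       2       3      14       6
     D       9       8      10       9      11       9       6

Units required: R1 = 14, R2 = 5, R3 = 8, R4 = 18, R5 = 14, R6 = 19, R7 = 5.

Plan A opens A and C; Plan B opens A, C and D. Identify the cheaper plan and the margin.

Plan A is cheaper by 83.

Plan A: {A, C}: R1→A 5·14=70, R2→A 3·5=15, R3→A 7·8=56, R4→C 2·18=36, R5→A 3·14=42, R6→A 6·19=114, R7→C 6·5=30. Service 363; fixed 253; total 616.
Plan B: {A, C, D}: R1→A 5·14=70, R2→A 3·5=15, R3→A 7·8=56, R4→C 2·18=36, R5→A 3·14=42, R6→A 6·19=114, R7→C 6·5=30. Service 363; fixed 336; total 699.
Difference: |616 − 699| = 83.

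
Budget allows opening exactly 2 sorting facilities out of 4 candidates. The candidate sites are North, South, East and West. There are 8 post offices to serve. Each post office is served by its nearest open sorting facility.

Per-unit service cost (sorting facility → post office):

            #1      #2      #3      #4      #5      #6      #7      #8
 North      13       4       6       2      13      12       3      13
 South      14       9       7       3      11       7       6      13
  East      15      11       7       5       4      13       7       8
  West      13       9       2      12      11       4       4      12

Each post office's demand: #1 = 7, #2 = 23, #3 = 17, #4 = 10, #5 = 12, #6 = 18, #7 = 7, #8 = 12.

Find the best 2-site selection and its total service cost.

With exactly 2 open, each post office uses its cheapest among the chosen.
{North, West}: #1→North 13·7=91, #2→North 4·23=92, #3→West 2·17=34, #4→North 2·10=20, #5→West 11·12=132, #6→West 4·18=72, #7→North 3·7=21, #8→West 12·12=144. Service cost 606.
{East, West}: service cost 626
{North, East}: service cost 686
Among all 6 size-2 choices, {North, West} is lowest.

Choose North and West; total service cost 606.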